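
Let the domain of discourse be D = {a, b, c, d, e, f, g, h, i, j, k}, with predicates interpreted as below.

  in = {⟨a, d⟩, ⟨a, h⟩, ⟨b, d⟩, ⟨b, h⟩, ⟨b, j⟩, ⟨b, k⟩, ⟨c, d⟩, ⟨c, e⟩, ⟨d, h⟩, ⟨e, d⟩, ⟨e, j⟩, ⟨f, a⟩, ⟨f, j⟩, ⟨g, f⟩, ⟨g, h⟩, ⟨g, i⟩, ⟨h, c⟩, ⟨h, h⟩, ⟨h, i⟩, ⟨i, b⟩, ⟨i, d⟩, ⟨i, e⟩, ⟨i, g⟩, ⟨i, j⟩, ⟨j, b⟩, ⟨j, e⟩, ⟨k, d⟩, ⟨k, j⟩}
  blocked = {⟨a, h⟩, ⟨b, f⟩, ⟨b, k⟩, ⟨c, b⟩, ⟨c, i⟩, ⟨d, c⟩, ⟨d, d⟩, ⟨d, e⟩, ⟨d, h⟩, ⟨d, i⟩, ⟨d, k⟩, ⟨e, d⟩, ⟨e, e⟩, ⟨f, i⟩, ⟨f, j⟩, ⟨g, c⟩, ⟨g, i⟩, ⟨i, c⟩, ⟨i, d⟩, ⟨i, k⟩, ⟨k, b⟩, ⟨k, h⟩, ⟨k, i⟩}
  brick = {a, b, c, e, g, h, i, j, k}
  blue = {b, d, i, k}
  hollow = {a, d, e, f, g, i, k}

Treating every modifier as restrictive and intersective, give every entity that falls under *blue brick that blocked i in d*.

{k}

⟦that blocked i⟧ = {x : ⟨x, i⟩ ∈ ⟦blocked⟧} = {c, d, f, g, k}
⟦in d⟧ = {x : ⟨x, d⟩ ∈ ⟦in⟧} = {a, b, c, e, i, k}
⟦brick⟧ = {a, b, c, e, g, h, i, j, k}
… ∩ ⟦that blocked i⟧ = {a, b, c, e, g, h, i, j, k} ∩ {c, d, f, g, k} = {c, g, k}
… ∩ ⟦in d⟧ = {c, g, k} ∩ {a, b, c, e, i, k} = {c, k}
… ∩ ⟦blue⟧ = {c, k} ∩ {b, d, i, k} = {k}
So ⟦blue brick that blocked i in d⟧ = {k}.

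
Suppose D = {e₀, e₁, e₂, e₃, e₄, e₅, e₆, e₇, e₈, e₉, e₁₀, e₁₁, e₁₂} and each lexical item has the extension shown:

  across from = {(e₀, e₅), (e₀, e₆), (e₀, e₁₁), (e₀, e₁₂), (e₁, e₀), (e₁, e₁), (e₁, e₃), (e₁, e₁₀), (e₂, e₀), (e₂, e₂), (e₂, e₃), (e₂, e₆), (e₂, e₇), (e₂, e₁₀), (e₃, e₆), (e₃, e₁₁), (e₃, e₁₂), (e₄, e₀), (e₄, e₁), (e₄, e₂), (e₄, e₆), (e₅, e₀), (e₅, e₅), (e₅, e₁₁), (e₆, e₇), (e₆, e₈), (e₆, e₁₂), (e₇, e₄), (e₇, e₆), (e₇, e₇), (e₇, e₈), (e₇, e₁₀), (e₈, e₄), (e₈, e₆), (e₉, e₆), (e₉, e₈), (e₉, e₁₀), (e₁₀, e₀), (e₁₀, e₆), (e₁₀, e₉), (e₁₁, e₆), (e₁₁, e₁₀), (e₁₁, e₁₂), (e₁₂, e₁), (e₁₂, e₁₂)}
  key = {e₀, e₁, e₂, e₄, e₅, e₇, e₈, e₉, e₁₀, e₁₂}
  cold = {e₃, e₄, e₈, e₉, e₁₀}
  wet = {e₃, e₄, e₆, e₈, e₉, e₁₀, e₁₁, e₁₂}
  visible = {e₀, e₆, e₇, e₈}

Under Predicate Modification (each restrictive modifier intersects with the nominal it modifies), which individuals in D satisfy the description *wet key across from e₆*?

⟦across from e₆⟧ = {x : ⟨x, e₆⟩ ∈ ⟦across from⟧} = {e₀, e₂, e₃, e₄, e₇, e₈, e₉, e₁₀, e₁₁}
⟦key⟧ = {e₀, e₁, e₂, e₄, e₅, e₇, e₈, e₉, e₁₀, e₁₂}
… ∩ ⟦across from e₆⟧ = {e₀, e₁, e₂, e₄, e₅, e₇, e₈, e₉, e₁₀, e₁₂} ∩ {e₀, e₂, e₃, e₄, e₇, e₈, e₉, e₁₀, e₁₁} = {e₀, e₂, e₄, e₇, e₈, e₉, e₁₀}
… ∩ ⟦wet⟧ = {e₀, e₂, e₄, e₇, e₈, e₉, e₁₀} ∩ {e₃, e₄, e₆, e₈, e₉, e₁₀, e₁₁, e₁₂} = {e₄, e₈, e₉, e₁₀}
So ⟦wet key across from e₆⟧ = {e₄, e₈, e₉, e₁₀}.

{e₄, e₈, e₉, e₁₀}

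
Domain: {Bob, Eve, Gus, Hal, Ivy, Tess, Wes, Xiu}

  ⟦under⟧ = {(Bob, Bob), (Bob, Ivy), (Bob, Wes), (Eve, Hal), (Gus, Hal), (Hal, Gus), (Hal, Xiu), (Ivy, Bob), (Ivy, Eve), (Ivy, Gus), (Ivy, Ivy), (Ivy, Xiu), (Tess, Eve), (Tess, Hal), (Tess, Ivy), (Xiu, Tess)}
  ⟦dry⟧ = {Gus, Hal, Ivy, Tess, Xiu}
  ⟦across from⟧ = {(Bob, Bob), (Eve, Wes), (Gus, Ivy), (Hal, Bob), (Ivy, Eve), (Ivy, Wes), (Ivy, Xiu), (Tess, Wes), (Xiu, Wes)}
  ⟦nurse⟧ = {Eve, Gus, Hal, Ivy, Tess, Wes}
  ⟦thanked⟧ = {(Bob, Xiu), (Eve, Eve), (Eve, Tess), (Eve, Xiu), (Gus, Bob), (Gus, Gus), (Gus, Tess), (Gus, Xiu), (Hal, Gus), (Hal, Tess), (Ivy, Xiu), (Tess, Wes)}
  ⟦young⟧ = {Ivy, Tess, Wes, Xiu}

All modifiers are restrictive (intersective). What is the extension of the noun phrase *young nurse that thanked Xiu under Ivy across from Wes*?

⟦that thanked Xiu⟧ = {x : ⟨x, Xiu⟩ ∈ ⟦thanked⟧} = {Bob, Eve, Gus, Ivy}
⟦under Ivy⟧ = {x : ⟨x, Ivy⟩ ∈ ⟦under⟧} = {Bob, Ivy, Tess}
⟦across from Wes⟧ = {x : ⟨x, Wes⟩ ∈ ⟦across from⟧} = {Eve, Ivy, Tess, Xiu}
⟦nurse⟧ = {Eve, Gus, Hal, Ivy, Tess, Wes}
… ∩ ⟦that thanked Xiu⟧ = {Eve, Gus, Hal, Ivy, Tess, Wes} ∩ {Bob, Eve, Gus, Ivy} = {Eve, Gus, Ivy}
… ∩ ⟦under Ivy⟧ = {Eve, Gus, Ivy} ∩ {Bob, Ivy, Tess} = {Ivy}
… ∩ ⟦across from Wes⟧ = {Ivy} ∩ {Eve, Ivy, Tess, Xiu} = {Ivy}
… ∩ ⟦young⟧ = {Ivy} ∩ {Ivy, Tess, Wes, Xiu} = {Ivy}
So ⟦young nurse that thanked Xiu under Ivy across from Wes⟧ = {Ivy}.

{Ivy}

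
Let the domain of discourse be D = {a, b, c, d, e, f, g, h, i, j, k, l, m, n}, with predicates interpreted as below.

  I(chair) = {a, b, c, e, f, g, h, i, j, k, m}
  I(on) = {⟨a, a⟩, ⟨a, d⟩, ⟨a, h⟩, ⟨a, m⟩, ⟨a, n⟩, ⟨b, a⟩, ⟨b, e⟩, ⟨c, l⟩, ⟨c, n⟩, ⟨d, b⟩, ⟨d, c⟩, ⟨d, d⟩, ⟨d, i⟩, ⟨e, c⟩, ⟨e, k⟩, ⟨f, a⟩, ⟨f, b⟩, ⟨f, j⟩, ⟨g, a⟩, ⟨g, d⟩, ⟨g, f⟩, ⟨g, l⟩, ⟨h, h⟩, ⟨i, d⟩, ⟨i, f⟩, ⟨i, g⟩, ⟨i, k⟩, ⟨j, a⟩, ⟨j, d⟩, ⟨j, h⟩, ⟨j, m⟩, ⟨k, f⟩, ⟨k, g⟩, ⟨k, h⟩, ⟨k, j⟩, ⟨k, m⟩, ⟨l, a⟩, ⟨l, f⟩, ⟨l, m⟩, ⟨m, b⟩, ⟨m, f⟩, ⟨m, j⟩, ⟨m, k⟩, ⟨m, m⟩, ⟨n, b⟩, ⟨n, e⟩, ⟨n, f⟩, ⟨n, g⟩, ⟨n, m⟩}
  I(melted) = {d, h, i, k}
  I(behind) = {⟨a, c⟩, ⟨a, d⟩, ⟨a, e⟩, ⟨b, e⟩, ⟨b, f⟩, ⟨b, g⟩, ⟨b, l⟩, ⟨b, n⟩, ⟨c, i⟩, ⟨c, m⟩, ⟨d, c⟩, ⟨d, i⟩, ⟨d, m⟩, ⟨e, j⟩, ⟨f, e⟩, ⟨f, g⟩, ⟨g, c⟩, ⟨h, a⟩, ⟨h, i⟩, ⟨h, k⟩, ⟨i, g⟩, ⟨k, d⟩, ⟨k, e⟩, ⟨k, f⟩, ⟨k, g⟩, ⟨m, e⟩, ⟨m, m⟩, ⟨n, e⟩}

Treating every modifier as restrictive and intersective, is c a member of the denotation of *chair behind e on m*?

⟦behind e⟧ = {x : ⟨x, e⟩ ∈ ⟦behind⟧} = {a, b, f, k, m, n}
⟦on m⟧ = {x : ⟨x, m⟩ ∈ ⟦on⟧} = {a, j, k, l, m, n}
⟦chair⟧ = {a, b, c, e, f, g, h, i, j, k, m}
… ∩ ⟦behind e⟧ = {a, b, c, e, f, g, h, i, j, k, m} ∩ {a, b, f, k, m, n} = {a, b, f, k, m}
… ∩ ⟦on m⟧ = {a, b, f, k, m} ∩ {a, j, k, l, m, n} = {a, k, m}
⟦chair behind e on m⟧ = {a, k, m}; c ∉ this set.

no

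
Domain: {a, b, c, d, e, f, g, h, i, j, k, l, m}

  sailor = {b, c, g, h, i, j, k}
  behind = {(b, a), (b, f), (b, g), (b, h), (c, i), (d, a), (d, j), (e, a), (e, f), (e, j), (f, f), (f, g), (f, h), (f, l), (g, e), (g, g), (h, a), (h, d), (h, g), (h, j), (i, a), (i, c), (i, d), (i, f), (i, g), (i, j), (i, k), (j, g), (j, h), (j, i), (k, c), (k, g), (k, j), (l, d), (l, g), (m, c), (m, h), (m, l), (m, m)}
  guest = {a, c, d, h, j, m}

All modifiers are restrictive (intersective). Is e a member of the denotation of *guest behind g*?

⟦behind g⟧ = {x : ⟨x, g⟩ ∈ ⟦behind⟧} = {b, f, g, h, i, j, k, l}
⟦guest⟧ = {a, c, d, h, j, m}
… ∩ ⟦behind g⟧ = {a, c, d, h, j, m} ∩ {b, f, g, h, i, j, k, l} = {h, j}
⟦guest behind g⟧ = {h, j}; e ∉ this set.

no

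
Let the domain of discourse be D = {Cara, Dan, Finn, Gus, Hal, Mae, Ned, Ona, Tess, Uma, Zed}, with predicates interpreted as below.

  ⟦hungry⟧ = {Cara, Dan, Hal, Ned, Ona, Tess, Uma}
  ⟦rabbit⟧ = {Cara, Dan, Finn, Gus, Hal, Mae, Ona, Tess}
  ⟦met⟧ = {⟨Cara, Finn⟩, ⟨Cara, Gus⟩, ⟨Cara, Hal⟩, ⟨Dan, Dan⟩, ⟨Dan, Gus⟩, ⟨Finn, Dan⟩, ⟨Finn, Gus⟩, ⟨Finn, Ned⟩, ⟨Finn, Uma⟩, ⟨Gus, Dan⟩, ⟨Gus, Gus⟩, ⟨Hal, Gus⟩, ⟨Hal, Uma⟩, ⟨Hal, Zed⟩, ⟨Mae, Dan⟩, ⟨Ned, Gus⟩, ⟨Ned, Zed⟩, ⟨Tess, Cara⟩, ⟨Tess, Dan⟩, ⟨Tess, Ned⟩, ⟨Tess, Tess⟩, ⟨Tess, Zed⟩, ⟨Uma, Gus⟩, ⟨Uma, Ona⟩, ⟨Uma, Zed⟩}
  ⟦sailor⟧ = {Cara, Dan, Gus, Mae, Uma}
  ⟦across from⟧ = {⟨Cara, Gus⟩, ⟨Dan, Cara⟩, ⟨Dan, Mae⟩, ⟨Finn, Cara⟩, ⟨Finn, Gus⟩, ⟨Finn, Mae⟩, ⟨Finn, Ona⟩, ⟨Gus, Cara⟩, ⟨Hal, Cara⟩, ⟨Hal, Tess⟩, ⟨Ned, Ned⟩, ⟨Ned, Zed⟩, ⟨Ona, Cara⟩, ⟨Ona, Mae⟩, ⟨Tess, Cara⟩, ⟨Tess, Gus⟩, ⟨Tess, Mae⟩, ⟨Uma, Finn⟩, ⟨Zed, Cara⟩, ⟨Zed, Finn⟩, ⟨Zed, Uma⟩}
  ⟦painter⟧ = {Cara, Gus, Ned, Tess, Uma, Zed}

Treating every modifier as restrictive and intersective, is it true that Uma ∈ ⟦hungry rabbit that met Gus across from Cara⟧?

⟦that met Gus⟧ = {x : ⟨x, Gus⟩ ∈ ⟦met⟧} = {Cara, Dan, Finn, Gus, Hal, Ned, Uma}
⟦across from Cara⟧ = {x : ⟨x, Cara⟩ ∈ ⟦across from⟧} = {Dan, Finn, Gus, Hal, Ona, Tess, Zed}
⟦rabbit⟧ = {Cara, Dan, Finn, Gus, Hal, Mae, Ona, Tess}
… ∩ ⟦that met Gus⟧ = {Cara, Dan, Finn, Gus, Hal, Mae, Ona, Tess} ∩ {Cara, Dan, Finn, Gus, Hal, Ned, Uma} = {Cara, Dan, Finn, Gus, Hal}
… ∩ ⟦across from Cara⟧ = {Cara, Dan, Finn, Gus, Hal} ∩ {Dan, Finn, Gus, Hal, Ona, Tess, Zed} = {Dan, Finn, Gus, Hal}
… ∩ ⟦hungry⟧ = {Dan, Finn, Gus, Hal} ∩ {Cara, Dan, Hal, Ned, Ona, Tess, Uma} = {Dan, Hal}
⟦hungry rabbit that met Gus across from Cara⟧ = {Dan, Hal}; Uma ∉ this set.

no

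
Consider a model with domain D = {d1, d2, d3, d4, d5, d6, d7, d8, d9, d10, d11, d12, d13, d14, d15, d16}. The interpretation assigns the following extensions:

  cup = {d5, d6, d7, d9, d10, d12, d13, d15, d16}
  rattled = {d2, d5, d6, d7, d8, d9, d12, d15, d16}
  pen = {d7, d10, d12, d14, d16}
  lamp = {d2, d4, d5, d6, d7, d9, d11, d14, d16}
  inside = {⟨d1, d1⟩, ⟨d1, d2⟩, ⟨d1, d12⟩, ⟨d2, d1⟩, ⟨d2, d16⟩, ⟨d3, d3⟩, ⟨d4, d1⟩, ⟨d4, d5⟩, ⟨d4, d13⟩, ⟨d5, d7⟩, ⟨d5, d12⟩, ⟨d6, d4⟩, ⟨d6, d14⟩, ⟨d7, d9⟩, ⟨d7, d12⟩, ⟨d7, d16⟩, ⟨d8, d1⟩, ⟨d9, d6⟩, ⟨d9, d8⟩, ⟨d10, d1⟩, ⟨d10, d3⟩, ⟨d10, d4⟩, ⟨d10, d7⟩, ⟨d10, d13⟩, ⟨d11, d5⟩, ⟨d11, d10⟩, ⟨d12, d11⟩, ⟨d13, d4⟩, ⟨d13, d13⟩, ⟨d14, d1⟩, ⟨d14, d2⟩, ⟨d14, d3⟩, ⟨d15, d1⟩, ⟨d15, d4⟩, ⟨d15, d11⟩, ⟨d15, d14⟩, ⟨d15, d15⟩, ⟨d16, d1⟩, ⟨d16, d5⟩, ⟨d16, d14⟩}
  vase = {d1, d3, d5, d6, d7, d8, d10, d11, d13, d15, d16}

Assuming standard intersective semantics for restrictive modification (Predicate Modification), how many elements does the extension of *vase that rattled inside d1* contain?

3

⟦that rattled⟧ = ⟦rattled⟧ = {d2, d5, d6, d7, d8, d9, d12, d15, d16}
⟦inside d1⟧ = {x : ⟨x, d1⟩ ∈ ⟦inside⟧} = {d1, d2, d4, d8, d10, d14, d15, d16}
⟦vase⟧ = {d1, d3, d5, d6, d7, d8, d10, d11, d13, d15, d16}
… ∩ ⟦that rattled⟧ = {d1, d3, d5, d6, d7, d8, d10, d11, d13, d15, d16} ∩ {d2, d5, d6, d7, d8, d9, d12, d15, d16} = {d5, d6, d7, d8, d15, d16}
… ∩ ⟦inside d1⟧ = {d5, d6, d7, d8, d15, d16} ∩ {d1, d2, d4, d8, d10, d14, d15, d16} = {d8, d15, d16}
⟦vase that rattled inside d1⟧ = {d8, d15, d16}, so the cardinality is 3.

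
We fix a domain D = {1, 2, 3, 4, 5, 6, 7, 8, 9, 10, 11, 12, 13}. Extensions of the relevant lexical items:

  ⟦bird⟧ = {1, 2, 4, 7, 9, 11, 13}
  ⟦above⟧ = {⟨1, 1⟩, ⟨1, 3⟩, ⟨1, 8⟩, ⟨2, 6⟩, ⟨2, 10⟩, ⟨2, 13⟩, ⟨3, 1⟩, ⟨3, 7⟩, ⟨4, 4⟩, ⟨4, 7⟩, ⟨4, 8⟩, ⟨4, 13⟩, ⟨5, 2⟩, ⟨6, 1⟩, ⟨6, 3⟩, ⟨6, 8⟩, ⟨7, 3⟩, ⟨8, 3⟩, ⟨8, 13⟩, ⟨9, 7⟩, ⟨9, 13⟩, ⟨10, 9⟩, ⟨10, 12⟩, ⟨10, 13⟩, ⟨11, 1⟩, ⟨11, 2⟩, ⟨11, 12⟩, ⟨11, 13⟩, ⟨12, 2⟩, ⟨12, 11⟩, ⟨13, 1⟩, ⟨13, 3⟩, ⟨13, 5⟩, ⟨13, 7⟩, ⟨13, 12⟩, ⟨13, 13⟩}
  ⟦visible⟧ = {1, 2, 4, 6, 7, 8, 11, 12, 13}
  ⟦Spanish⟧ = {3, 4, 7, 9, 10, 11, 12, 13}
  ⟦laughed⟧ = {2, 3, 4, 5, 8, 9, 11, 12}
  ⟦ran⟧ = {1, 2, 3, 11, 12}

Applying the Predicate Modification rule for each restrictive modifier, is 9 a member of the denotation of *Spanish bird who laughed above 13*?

⟦who laughed⟧ = ⟦laughed⟧ = {2, 3, 4, 5, 8, 9, 11, 12}
⟦above 13⟧ = {x : ⟨x, 13⟩ ∈ ⟦above⟧} = {2, 4, 8, 9, 10, 11, 13}
⟦bird⟧ = {1, 2, 4, 7, 9, 11, 13}
… ∩ ⟦who laughed⟧ = {1, 2, 4, 7, 9, 11, 13} ∩ {2, 3, 4, 5, 8, 9, 11, 12} = {2, 4, 9, 11}
… ∩ ⟦above 13⟧ = {2, 4, 9, 11} ∩ {2, 4, 8, 9, 10, 11, 13} = {2, 4, 9, 11}
… ∩ ⟦Spanish⟧ = {2, 4, 9, 11} ∩ {3, 4, 7, 9, 10, 11, 12, 13} = {4, 9, 11}
⟦Spanish bird who laughed above 13⟧ = {4, 9, 11}; 9 ∈ this set.

yes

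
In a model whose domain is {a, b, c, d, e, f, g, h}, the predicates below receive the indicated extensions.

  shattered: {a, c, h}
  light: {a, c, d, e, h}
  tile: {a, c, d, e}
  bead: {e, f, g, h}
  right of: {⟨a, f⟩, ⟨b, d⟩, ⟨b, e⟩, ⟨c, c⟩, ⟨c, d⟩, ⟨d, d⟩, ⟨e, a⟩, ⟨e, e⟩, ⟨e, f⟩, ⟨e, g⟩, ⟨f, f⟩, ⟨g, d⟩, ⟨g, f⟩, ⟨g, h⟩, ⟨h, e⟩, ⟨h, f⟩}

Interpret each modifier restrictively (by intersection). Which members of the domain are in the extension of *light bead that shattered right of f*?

⟦that shattered⟧ = ⟦shattered⟧ = {a, c, h}
⟦right of f⟧ = {x : ⟨x, f⟩ ∈ ⟦right of⟧} = {a, e, f, g, h}
⟦bead⟧ = {e, f, g, h}
… ∩ ⟦that shattered⟧ = {e, f, g, h} ∩ {a, c, h} = {h}
… ∩ ⟦right of f⟧ = {h} ∩ {a, e, f, g, h} = {h}
… ∩ ⟦light⟧ = {h} ∩ {a, c, d, e, h} = {h}
So ⟦light bead that shattered right of f⟧ = {h}.

{h}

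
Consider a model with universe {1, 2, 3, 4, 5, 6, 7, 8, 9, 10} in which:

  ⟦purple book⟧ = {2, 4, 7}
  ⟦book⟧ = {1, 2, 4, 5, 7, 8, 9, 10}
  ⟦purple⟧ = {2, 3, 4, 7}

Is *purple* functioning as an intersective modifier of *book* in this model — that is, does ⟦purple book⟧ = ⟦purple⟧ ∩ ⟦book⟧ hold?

⟦purple⟧ ∩ ⟦book⟧ = {2, 3, 4, 7} ∩ {1, 2, 4, 5, 7, 8, 9, 10} = {2, 4, 7}
Observed ⟦purple book⟧ = {2, 4, 7}.
These coincide, so the modifier is intersective here.

yes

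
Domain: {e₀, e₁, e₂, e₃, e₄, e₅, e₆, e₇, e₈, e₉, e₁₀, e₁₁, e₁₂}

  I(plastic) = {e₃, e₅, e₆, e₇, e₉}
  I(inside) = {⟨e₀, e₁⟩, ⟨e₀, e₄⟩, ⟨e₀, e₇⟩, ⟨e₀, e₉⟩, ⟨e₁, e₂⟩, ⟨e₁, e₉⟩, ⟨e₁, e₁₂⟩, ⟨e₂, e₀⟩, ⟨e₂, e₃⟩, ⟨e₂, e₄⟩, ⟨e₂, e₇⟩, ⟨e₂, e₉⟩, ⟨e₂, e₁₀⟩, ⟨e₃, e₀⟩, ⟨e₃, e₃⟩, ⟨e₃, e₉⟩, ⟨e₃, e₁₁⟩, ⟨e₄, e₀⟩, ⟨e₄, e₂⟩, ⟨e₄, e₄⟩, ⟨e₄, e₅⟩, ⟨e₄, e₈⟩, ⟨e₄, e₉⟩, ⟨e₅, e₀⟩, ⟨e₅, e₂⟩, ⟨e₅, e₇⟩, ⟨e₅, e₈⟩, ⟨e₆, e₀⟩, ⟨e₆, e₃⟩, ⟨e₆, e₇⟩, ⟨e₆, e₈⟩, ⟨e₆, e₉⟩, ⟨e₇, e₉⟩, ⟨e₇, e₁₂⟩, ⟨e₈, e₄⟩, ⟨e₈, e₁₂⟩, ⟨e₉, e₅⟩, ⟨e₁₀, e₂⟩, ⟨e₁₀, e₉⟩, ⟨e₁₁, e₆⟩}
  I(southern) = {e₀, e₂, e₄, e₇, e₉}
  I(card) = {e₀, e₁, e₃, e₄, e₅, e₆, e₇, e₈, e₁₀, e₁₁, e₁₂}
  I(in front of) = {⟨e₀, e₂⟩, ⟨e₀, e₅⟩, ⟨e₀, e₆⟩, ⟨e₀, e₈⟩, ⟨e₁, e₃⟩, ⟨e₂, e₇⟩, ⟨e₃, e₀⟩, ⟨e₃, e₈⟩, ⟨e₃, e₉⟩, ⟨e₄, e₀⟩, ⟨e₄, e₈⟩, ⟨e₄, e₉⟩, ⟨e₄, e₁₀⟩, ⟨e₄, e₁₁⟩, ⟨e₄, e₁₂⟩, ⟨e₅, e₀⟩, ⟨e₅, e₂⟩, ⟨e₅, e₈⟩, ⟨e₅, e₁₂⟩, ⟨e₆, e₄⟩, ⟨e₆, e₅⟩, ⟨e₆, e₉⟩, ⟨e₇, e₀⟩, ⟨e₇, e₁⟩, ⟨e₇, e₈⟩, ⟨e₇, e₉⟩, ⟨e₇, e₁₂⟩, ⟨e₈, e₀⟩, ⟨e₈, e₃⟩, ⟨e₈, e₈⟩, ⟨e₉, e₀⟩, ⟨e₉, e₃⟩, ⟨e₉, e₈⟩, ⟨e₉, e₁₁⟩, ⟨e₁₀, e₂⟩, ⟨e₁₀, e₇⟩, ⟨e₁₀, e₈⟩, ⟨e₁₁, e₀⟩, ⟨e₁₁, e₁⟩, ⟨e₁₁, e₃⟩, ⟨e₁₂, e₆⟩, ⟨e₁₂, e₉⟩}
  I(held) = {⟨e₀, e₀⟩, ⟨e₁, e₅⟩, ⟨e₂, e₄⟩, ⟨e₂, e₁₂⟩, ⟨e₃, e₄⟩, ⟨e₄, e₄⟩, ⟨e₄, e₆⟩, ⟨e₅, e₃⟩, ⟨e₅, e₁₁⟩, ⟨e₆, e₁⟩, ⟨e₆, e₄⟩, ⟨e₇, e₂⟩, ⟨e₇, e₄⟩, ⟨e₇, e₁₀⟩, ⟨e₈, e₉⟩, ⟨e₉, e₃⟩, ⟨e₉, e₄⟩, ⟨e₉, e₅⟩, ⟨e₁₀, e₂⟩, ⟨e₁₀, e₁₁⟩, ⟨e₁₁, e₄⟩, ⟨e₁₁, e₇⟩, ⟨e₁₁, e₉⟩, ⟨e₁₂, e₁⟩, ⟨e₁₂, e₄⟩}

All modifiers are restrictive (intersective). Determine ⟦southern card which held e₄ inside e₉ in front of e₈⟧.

⟦which held e₄⟧ = {x : ⟨x, e₄⟩ ∈ ⟦held⟧} = {e₂, e₃, e₄, e₆, e₇, e₉, e₁₁, e₁₂}
⟦inside e₉⟧ = {x : ⟨x, e₉⟩ ∈ ⟦inside⟧} = {e₀, e₁, e₂, e₃, e₄, e₆, e₇, e₁₀}
⟦in front of e₈⟧ = {x : ⟨x, e₈⟩ ∈ ⟦in front of⟧} = {e₀, e₃, e₄, e₅, e₇, e₈, e₉, e₁₀}
⟦card⟧ = {e₀, e₁, e₃, e₄, e₅, e₆, e₇, e₈, e₁₀, e₁₁, e₁₂}
… ∩ ⟦which held e₄⟧ = {e₀, e₁, e₃, e₄, e₅, e₆, e₇, e₈, e₁₀, e₁₁, e₁₂} ∩ {e₂, e₃, e₄, e₆, e₇, e₉, e₁₁, e₁₂} = {e₃, e₄, e₆, e₇, e₁₁, e₁₂}
… ∩ ⟦inside e₉⟧ = {e₃, e₄, e₆, e₇, e₁₁, e₁₂} ∩ {e₀, e₁, e₂, e₃, e₄, e₆, e₇, e₁₀} = {e₃, e₄, e₆, e₇}
… ∩ ⟦in front of e₈⟧ = {e₃, e₄, e₆, e₇} ∩ {e₀, e₃, e₄, e₅, e₇, e₈, e₉, e₁₀} = {e₃, e₄, e₇}
… ∩ ⟦southern⟧ = {e₃, e₄, e₇} ∩ {e₀, e₂, e₄, e₇, e₉} = {e₄, e₇}
So ⟦southern card which held e₄ inside e₉ in front of e₈⟧ = {e₄, e₇}.

{e₄, e₇}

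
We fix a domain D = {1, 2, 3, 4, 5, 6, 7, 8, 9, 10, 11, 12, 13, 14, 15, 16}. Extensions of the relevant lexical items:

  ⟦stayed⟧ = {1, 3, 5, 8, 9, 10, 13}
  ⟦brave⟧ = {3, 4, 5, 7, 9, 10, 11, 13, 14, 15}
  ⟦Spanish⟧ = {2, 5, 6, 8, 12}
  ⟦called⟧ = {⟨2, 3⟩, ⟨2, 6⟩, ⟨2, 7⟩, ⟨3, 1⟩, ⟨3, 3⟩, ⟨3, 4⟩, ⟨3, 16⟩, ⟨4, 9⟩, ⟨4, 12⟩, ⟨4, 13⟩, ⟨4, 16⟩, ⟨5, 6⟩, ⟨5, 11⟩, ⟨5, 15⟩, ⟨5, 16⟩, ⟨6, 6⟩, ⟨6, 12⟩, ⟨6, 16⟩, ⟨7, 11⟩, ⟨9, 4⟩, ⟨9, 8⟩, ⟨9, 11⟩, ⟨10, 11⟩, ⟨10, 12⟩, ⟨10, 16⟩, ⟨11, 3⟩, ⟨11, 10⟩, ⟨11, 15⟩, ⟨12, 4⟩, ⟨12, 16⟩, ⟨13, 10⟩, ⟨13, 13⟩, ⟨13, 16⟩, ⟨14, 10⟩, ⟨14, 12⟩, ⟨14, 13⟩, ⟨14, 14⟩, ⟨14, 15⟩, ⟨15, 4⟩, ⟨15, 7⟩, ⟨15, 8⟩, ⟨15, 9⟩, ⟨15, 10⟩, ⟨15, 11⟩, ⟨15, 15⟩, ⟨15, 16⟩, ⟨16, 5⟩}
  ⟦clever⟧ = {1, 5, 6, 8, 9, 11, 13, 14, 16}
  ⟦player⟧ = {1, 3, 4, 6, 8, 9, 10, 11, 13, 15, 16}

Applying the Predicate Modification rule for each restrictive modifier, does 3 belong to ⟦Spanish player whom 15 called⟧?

⟦whom 15 called⟧ = {x : ⟨15, x⟩ ∈ ⟦called⟧} = {4, 7, 8, 9, 10, 11, 15, 16}
⟦player⟧ = {1, 3, 4, 6, 8, 9, 10, 11, 13, 15, 16}
… ∩ ⟦whom 15 called⟧ = {1, 3, 4, 6, 8, 9, 10, 11, 13, 15, 16} ∩ {4, 7, 8, 9, 10, 11, 15, 16} = {4, 8, 9, 10, 11, 15, 16}
… ∩ ⟦Spanish⟧ = {4, 8, 9, 10, 11, 15, 16} ∩ {2, 5, 6, 8, 12} = {8}
⟦Spanish player whom 15 called⟧ = {8}; 3 ∉ this set.

no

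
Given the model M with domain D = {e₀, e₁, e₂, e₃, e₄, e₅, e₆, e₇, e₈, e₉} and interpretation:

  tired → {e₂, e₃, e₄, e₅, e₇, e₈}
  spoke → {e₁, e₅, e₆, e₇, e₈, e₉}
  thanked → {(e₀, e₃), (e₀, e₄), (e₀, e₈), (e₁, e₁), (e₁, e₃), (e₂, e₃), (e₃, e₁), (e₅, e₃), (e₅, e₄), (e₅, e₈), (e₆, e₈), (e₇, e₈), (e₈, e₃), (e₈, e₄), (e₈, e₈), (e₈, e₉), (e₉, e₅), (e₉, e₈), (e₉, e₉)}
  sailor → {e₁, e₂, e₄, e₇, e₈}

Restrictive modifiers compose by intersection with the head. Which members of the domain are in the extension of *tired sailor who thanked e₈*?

{e₇, e₈}

⟦who thanked e₈⟧ = {x : ⟨x, e₈⟩ ∈ ⟦thanked⟧} = {e₀, e₅, e₆, e₇, e₈, e₉}
⟦sailor⟧ = {e₁, e₂, e₄, e₇, e₈}
… ∩ ⟦who thanked e₈⟧ = {e₁, e₂, e₄, e₇, e₈} ∩ {e₀, e₅, e₆, e₇, e₈, e₉} = {e₇, e₈}
… ∩ ⟦tired⟧ = {e₇, e₈} ∩ {e₂, e₃, e₄, e₅, e₇, e₈} = {e₇, e₈}
So ⟦tired sailor who thanked e₈⟧ = {e₇, e₈}.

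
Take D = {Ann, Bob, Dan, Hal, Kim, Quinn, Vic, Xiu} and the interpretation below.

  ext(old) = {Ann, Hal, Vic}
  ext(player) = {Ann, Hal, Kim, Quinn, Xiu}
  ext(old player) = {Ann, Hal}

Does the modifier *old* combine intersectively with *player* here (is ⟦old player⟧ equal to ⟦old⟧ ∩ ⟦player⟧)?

yes

⟦old⟧ ∩ ⟦player⟧ = {Ann, Hal, Vic} ∩ {Ann, Hal, Kim, Quinn, Xiu} = {Ann, Hal}
Observed ⟦old player⟧ = {Ann, Hal}.
These coincide, so the modifier is intersective here.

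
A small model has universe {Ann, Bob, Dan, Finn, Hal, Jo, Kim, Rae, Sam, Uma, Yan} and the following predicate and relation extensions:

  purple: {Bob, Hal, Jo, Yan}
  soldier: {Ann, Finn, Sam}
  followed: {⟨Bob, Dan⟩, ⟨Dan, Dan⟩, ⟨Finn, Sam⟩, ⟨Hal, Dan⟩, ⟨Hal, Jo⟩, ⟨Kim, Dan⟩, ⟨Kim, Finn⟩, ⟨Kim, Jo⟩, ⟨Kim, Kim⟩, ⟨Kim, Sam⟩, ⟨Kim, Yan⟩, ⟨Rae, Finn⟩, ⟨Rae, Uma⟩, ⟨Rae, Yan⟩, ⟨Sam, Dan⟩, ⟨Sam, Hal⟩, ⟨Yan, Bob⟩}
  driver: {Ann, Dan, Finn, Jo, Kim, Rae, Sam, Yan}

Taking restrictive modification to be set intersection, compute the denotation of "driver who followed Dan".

⟦who followed Dan⟧ = {x : ⟨x, Dan⟩ ∈ ⟦followed⟧} = {Bob, Dan, Hal, Kim, Sam}
⟦driver⟧ = {Ann, Dan, Finn, Jo, Kim, Rae, Sam, Yan}
… ∩ ⟦who followed Dan⟧ = {Ann, Dan, Finn, Jo, Kim, Rae, Sam, Yan} ∩ {Bob, Dan, Hal, Kim, Sam} = {Dan, Kim, Sam}
So ⟦driver who followed Dan⟧ = {Dan, Kim, Sam}.

{Dan, Kim, Sam}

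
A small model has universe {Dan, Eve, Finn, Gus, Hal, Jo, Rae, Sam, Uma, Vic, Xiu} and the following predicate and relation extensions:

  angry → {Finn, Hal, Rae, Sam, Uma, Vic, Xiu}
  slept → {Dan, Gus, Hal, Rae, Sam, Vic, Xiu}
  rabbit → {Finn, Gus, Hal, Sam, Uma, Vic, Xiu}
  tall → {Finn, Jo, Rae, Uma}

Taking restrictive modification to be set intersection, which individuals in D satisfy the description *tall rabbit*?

⟦rabbit⟧ = {Finn, Gus, Hal, Sam, Uma, Vic, Xiu}
… ∩ ⟦tall⟧ = {Finn, Gus, Hal, Sam, Uma, Vic, Xiu} ∩ {Finn, Jo, Rae, Uma} = {Finn, Uma}
So ⟦tall rabbit⟧ = {Finn, Uma}.

{Finn, Uma}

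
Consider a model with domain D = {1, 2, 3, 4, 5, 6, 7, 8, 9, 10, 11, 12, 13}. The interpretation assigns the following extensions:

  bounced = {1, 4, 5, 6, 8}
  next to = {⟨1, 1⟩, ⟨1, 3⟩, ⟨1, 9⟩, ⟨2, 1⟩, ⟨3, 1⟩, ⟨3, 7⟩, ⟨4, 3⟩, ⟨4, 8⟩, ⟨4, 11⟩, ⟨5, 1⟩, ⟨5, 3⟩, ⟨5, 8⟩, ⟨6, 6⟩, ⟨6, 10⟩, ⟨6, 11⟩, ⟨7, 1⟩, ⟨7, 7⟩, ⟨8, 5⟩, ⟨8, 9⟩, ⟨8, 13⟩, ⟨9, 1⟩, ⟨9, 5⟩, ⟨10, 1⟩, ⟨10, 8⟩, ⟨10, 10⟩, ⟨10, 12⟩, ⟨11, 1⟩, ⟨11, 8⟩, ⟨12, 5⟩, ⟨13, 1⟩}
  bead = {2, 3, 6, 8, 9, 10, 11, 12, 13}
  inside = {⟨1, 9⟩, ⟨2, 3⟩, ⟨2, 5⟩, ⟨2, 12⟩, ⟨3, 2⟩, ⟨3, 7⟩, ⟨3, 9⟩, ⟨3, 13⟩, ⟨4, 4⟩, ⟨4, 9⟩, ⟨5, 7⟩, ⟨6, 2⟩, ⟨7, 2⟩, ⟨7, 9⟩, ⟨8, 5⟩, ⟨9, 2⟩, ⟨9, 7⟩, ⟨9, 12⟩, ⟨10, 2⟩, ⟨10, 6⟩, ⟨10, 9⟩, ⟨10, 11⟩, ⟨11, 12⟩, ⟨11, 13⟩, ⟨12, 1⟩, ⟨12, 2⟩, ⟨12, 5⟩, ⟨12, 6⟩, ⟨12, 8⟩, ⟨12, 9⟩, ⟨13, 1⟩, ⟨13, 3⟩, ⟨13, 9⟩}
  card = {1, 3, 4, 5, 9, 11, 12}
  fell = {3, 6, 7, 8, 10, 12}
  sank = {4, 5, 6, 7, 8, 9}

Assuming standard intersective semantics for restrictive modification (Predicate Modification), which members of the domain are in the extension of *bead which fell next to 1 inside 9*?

{3, 10}

⟦which fell⟧ = ⟦fell⟧ = {3, 6, 7, 8, 10, 12}
⟦next to 1⟧ = {x : ⟨x, 1⟩ ∈ ⟦next to⟧} = {1, 2, 3, 5, 7, 9, 10, 11, 13}
⟦inside 9⟧ = {x : ⟨x, 9⟩ ∈ ⟦inside⟧} = {1, 3, 4, 7, 10, 12, 13}
⟦bead⟧ = {2, 3, 6, 8, 9, 10, 11, 12, 13}
… ∩ ⟦which fell⟧ = {2, 3, 6, 8, 9, 10, 11, 12, 13} ∩ {3, 6, 7, 8, 10, 12} = {3, 6, 8, 10, 12}
… ∩ ⟦next to 1⟧ = {3, 6, 8, 10, 12} ∩ {1, 2, 3, 5, 7, 9, 10, 11, 13} = {3, 10}
… ∩ ⟦inside 9⟧ = {3, 10} ∩ {1, 3, 4, 7, 10, 12, 13} = {3, 10}
So ⟦bead which fell next to 1 inside 9⟧ = {3, 10}.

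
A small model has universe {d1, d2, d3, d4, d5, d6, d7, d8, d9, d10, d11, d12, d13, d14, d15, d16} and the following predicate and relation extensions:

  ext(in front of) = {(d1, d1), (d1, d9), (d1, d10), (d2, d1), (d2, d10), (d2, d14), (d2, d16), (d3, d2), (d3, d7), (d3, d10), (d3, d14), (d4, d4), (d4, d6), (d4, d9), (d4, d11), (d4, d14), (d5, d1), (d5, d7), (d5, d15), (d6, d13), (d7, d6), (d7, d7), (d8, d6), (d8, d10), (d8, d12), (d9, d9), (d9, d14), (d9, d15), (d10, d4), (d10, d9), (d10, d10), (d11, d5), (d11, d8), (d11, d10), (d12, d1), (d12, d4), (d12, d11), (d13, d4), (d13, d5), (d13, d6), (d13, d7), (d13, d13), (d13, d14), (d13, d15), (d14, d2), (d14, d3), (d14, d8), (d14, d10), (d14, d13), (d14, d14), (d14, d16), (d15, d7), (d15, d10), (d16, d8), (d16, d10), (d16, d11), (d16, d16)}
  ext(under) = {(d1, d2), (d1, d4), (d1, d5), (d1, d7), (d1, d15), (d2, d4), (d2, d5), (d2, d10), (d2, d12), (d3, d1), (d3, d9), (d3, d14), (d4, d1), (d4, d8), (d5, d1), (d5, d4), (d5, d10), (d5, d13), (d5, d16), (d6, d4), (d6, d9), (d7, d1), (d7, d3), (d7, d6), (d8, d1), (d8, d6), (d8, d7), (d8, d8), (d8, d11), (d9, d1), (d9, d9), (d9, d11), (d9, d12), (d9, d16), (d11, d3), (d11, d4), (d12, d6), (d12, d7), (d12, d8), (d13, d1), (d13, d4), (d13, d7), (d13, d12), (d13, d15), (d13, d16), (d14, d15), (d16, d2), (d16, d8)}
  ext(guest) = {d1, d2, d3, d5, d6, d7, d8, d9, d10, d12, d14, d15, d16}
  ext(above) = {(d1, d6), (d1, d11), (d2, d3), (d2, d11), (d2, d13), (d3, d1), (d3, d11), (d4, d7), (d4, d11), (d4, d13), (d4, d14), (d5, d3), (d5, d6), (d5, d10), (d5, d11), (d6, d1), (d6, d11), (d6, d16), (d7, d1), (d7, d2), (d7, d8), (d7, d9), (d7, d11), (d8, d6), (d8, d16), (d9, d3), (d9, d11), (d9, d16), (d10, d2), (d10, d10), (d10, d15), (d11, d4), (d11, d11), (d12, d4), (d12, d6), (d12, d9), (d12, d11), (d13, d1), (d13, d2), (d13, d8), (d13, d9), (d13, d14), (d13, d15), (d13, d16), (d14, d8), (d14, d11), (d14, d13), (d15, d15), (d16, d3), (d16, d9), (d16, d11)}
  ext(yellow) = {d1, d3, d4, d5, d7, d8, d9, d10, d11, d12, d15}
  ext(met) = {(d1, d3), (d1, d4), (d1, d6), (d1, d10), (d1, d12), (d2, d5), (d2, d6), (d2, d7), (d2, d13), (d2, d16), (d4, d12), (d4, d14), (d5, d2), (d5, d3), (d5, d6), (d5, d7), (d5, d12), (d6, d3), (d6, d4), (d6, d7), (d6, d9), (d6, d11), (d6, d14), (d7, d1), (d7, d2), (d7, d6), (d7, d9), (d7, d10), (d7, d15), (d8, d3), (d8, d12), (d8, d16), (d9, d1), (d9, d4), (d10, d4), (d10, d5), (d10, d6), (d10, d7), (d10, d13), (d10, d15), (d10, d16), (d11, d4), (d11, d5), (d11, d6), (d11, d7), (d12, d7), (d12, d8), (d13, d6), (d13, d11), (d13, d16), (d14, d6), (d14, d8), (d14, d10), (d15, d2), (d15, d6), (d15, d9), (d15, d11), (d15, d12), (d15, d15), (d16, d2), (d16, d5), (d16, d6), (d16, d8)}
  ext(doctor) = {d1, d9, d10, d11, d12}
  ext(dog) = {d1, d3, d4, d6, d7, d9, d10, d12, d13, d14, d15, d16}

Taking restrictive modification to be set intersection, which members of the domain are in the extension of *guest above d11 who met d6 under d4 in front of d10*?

{d1, d2}

⟦above d11⟧ = {x : ⟨x, d11⟩ ∈ ⟦above⟧} = {d1, d2, d3, d4, d5, d6, d7, d9, d11, d12, d14, d16}
⟦who met d6⟧ = {x : ⟨x, d6⟩ ∈ ⟦met⟧} = {d1, d2, d5, d7, d10, d11, d13, d14, d15, d16}
⟦under d4⟧ = {x : ⟨x, d4⟩ ∈ ⟦under⟧} = {d1, d2, d5, d6, d11, d13}
⟦in front of d10⟧ = {x : ⟨x, d10⟩ ∈ ⟦in front of⟧} = {d1, d2, d3, d8, d10, d11, d14, d15, d16}
⟦guest⟧ = {d1, d2, d3, d5, d6, d7, d8, d9, d10, d12, d14, d15, d16}
… ∩ ⟦above d11⟧ = {d1, d2, d3, d5, d6, d7, d8, d9, d10, d12, d14, d15, d16} ∩ {d1, d2, d3, d4, d5, d6, d7, d9, d11, d12, d14, d16} = {d1, d2, d3, d5, d6, d7, d9, d12, d14, d16}
… ∩ ⟦who met d6⟧ = {d1, d2, d3, d5, d6, d7, d9, d12, d14, d16} ∩ {d1, d2, d5, d7, d10, d11, d13, d14, d15, d16} = {d1, d2, d5, d7, d14, d16}
… ∩ ⟦under d4⟧ = {d1, d2, d5, d7, d14, d16} ∩ {d1, d2, d5, d6, d11, d13} = {d1, d2, d5}
… ∩ ⟦in front of d10⟧ = {d1, d2, d5} ∩ {d1, d2, d3, d8, d10, d11, d14, d15, d16} = {d1, d2}
So ⟦guest above d11 who met d6 under d4 in front of d10⟧ = {d1, d2}.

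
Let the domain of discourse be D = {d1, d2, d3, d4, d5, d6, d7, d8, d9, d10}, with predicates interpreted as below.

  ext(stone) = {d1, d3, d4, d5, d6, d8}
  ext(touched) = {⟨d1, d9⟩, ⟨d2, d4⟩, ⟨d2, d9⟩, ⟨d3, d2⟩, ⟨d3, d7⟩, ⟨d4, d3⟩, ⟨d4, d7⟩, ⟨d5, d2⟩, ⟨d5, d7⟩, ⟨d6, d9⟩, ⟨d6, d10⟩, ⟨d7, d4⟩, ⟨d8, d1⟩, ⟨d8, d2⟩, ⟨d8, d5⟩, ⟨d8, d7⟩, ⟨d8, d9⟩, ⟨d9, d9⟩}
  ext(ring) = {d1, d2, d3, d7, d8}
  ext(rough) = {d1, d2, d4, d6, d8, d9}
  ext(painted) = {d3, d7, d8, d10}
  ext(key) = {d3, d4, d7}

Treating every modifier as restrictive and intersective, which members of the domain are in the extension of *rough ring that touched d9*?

{d1, d2, d8}

⟦that touched d9⟧ = {x : ⟨x, d9⟩ ∈ ⟦touched⟧} = {d1, d2, d6, d8, d9}
⟦ring⟧ = {d1, d2, d3, d7, d8}
… ∩ ⟦that touched d9⟧ = {d1, d2, d3, d7, d8} ∩ {d1, d2, d6, d8, d9} = {d1, d2, d8}
… ∩ ⟦rough⟧ = {d1, d2, d8} ∩ {d1, d2, d4, d6, d8, d9} = {d1, d2, d8}
So ⟦rough ring that touched d9⟧ = {d1, d2, d8}.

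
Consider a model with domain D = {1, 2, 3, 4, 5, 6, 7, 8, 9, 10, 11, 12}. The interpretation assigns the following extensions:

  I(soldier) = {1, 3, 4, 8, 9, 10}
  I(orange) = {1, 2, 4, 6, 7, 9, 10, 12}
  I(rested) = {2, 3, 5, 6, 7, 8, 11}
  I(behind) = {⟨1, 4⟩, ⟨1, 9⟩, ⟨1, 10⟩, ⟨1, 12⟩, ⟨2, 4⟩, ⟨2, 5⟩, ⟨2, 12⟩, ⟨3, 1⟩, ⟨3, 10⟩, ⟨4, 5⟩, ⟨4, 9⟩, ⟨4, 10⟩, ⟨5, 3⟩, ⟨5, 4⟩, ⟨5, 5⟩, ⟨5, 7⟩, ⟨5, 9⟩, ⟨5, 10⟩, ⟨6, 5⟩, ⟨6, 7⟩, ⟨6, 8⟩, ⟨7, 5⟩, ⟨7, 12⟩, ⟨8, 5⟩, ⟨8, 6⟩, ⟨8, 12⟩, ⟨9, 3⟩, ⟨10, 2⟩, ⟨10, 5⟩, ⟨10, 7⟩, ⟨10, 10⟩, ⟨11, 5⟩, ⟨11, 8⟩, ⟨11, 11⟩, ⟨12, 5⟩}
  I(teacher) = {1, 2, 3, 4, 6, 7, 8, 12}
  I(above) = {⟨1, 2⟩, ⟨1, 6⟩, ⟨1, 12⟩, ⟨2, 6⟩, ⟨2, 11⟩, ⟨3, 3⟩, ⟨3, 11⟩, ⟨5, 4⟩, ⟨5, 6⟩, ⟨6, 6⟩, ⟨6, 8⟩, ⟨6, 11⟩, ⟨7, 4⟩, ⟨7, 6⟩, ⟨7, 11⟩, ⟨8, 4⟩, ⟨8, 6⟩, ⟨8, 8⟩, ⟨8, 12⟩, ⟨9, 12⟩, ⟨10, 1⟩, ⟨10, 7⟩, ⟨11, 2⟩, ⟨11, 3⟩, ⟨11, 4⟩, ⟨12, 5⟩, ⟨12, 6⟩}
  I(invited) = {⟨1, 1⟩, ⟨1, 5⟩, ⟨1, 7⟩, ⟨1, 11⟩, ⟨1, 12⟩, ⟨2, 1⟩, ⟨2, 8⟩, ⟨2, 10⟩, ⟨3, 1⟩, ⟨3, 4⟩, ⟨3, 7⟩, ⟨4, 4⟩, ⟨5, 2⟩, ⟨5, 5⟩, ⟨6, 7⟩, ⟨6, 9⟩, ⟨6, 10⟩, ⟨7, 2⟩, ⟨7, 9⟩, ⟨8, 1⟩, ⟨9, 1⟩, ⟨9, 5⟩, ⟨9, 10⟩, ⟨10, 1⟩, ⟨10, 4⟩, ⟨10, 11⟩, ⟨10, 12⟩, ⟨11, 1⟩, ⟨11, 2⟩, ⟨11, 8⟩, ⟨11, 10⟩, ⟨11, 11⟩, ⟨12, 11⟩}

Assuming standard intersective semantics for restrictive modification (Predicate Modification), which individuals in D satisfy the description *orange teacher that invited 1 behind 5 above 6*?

⟦that invited 1⟧ = {x : ⟨x, 1⟩ ∈ ⟦invited⟧} = {1, 2, 3, 8, 9, 10, 11}
⟦behind 5⟧ = {x : ⟨x, 5⟩ ∈ ⟦behind⟧} = {2, 4, 5, 6, 7, 8, 10, 11, 12}
⟦above 6⟧ = {x : ⟨x, 6⟩ ∈ ⟦above⟧} = {1, 2, 5, 6, 7, 8, 12}
⟦teacher⟧ = {1, 2, 3, 4, 6, 7, 8, 12}
… ∩ ⟦that invited 1⟧ = {1, 2, 3, 4, 6, 7, 8, 12} ∩ {1, 2, 3, 8, 9, 10, 11} = {1, 2, 3, 8}
… ∩ ⟦behind 5⟧ = {1, 2, 3, 8} ∩ {2, 4, 5, 6, 7, 8, 10, 11, 12} = {2, 8}
… ∩ ⟦above 6⟧ = {2, 8} ∩ {1, 2, 5, 6, 7, 8, 12} = {2, 8}
… ∩ ⟦orange⟧ = {2, 8} ∩ {1, 2, 4, 6, 7, 9, 10, 12} = {2}
So ⟦orange teacher that invited 1 behind 5 above 6⟧ = {2}.

{2}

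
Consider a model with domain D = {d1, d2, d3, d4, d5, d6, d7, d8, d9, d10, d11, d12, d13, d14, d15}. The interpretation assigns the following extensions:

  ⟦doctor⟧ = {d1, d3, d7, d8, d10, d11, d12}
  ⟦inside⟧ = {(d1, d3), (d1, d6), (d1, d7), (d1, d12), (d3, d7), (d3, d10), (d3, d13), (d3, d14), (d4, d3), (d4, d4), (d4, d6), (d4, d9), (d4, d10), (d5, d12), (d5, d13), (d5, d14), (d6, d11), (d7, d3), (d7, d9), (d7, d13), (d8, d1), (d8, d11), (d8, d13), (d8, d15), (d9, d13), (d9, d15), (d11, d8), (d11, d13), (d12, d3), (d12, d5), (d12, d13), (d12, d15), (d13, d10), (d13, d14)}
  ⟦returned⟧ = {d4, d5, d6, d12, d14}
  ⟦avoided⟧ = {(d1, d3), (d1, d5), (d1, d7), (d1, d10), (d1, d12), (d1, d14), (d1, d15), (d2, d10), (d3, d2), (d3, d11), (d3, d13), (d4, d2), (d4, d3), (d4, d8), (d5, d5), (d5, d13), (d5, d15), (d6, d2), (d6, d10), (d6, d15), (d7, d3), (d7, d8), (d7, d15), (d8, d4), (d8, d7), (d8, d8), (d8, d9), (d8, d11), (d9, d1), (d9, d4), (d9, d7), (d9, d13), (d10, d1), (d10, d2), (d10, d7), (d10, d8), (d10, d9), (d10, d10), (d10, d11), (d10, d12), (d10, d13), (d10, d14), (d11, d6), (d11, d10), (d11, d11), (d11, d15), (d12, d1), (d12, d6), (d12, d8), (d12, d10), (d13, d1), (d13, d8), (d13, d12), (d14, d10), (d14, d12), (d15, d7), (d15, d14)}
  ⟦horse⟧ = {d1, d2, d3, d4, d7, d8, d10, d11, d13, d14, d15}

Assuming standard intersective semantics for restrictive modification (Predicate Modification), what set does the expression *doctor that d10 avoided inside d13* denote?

{d7, d8, d11, d12}

⟦that d10 avoided⟧ = {x : ⟨d10, x⟩ ∈ ⟦avoided⟧} = {d1, d2, d7, d8, d9, d10, d11, d12, d13, d14}
⟦inside d13⟧ = {x : ⟨x, d13⟩ ∈ ⟦inside⟧} = {d3, d5, d7, d8, d9, d11, d12}
⟦doctor⟧ = {d1, d3, d7, d8, d10, d11, d12}
… ∩ ⟦that d10 avoided⟧ = {d1, d3, d7, d8, d10, d11, d12} ∩ {d1, d2, d7, d8, d9, d10, d11, d12, d13, d14} = {d1, d7, d8, d10, d11, d12}
… ∩ ⟦inside d13⟧ = {d1, d7, d8, d10, d11, d12} ∩ {d3, d5, d7, d8, d9, d11, d12} = {d7, d8, d11, d12}
So ⟦doctor that d10 avoided inside d13⟧ = {d7, d8, d11, d12}.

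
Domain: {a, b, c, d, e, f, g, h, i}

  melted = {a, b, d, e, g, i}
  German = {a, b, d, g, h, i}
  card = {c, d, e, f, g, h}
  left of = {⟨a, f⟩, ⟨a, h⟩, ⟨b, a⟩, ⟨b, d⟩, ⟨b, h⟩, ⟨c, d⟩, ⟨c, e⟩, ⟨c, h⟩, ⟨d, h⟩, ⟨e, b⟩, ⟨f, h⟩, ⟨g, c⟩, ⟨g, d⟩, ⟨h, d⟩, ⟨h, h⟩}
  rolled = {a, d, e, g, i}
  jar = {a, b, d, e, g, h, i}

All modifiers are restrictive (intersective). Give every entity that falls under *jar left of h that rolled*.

{a, d}

⟦left of h⟧ = {x : ⟨x, h⟩ ∈ ⟦left of⟧} = {a, b, c, d, f, h}
⟦that rolled⟧ = ⟦rolled⟧ = {a, d, e, g, i}
⟦jar⟧ = {a, b, d, e, g, h, i}
… ∩ ⟦left of h⟧ = {a, b, d, e, g, h, i} ∩ {a, b, c, d, f, h} = {a, b, d, h}
… ∩ ⟦that rolled⟧ = {a, b, d, h} ∩ {a, d, e, g, i} = {a, d}
So ⟦jar left of h that rolled⟧ = {a, d}.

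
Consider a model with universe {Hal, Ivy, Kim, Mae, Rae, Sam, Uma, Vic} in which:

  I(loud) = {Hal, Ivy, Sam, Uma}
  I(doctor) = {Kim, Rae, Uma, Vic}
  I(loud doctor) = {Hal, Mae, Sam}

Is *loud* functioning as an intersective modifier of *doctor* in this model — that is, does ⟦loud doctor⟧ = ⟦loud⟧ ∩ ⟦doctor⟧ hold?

⟦loud⟧ ∩ ⟦doctor⟧ = {Hal, Ivy, Sam, Uma} ∩ {Kim, Rae, Uma, Vic} = {Uma}
Observed ⟦loud doctor⟧ = {Hal, Mae, Sam}.
These differ, so the modifier is not intersective in this model.

no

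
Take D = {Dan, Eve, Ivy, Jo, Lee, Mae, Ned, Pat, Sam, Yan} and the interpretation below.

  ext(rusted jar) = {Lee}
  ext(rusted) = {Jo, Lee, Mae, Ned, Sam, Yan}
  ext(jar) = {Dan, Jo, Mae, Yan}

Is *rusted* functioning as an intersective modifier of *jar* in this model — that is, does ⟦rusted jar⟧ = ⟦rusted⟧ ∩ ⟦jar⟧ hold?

⟦rusted⟧ ∩ ⟦jar⟧ = {Jo, Lee, Mae, Ned, Sam, Yan} ∩ {Dan, Jo, Mae, Yan} = {Jo, Mae, Yan}
Observed ⟦rusted jar⟧ = {Lee}.
These differ, so the modifier is not intersective in this model.

no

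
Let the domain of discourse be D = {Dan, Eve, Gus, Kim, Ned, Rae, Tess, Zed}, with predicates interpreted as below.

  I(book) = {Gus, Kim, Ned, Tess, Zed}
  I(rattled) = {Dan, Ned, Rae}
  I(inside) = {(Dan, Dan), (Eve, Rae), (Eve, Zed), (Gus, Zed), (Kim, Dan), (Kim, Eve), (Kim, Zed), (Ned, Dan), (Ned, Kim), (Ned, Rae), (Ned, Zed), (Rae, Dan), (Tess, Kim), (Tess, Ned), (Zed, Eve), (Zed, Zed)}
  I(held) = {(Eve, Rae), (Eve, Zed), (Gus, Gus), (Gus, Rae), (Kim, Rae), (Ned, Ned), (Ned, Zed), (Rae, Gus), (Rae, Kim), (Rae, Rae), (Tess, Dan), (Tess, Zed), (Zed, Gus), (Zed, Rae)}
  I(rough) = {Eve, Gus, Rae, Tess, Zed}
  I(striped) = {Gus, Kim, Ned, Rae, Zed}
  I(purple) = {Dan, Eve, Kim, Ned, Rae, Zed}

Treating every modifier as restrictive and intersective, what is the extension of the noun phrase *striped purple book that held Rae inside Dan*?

{Kim}

⟦that held Rae⟧ = {x : ⟨x, Rae⟩ ∈ ⟦held⟧} = {Eve, Gus, Kim, Rae, Zed}
⟦inside Dan⟧ = {x : ⟨x, Dan⟩ ∈ ⟦inside⟧} = {Dan, Kim, Ned, Rae}
⟦book⟧ = {Gus, Kim, Ned, Tess, Zed}
… ∩ ⟦that held Rae⟧ = {Gus, Kim, Ned, Tess, Zed} ∩ {Eve, Gus, Kim, Rae, Zed} = {Gus, Kim, Zed}
… ∩ ⟦inside Dan⟧ = {Gus, Kim, Zed} ∩ {Dan, Kim, Ned, Rae} = {Kim}
… ∩ ⟦striped⟧ = {Kim} ∩ {Gus, Kim, Ned, Rae, Zed} = {Kim}
… ∩ ⟦purple⟧ = {Kim} ∩ {Dan, Eve, Kim, Ned, Rae, Zed} = {Kim}
So ⟦striped purple book that held Rae inside Dan⟧ = {Kim}.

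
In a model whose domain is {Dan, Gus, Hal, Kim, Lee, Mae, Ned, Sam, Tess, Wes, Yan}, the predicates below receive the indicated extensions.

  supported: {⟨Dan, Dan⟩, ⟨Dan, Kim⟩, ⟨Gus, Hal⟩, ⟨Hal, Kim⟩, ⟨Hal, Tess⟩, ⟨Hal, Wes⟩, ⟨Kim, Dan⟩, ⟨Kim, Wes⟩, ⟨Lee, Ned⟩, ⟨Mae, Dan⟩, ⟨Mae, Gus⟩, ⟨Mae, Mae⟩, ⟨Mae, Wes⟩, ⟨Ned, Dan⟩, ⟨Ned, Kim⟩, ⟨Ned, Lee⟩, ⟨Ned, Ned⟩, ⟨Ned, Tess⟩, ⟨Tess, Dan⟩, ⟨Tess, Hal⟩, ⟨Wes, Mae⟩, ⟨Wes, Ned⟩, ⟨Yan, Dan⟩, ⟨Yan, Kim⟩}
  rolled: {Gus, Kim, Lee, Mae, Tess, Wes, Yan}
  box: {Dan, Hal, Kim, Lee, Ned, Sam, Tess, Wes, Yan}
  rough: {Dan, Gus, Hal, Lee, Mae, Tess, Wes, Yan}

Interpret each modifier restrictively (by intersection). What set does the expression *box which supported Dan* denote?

{Dan, Kim, Ned, Tess, Yan}

⟦which supported Dan⟧ = {x : ⟨x, Dan⟩ ∈ ⟦supported⟧} = {Dan, Kim, Mae, Ned, Tess, Yan}
⟦box⟧ = {Dan, Hal, Kim, Lee, Ned, Sam, Tess, Wes, Yan}
… ∩ ⟦which supported Dan⟧ = {Dan, Hal, Kim, Lee, Ned, Sam, Tess, Wes, Yan} ∩ {Dan, Kim, Mae, Ned, Tess, Yan} = {Dan, Kim, Ned, Tess, Yan}
So ⟦box which supported Dan⟧ = {Dan, Kim, Ned, Tess, Yan}.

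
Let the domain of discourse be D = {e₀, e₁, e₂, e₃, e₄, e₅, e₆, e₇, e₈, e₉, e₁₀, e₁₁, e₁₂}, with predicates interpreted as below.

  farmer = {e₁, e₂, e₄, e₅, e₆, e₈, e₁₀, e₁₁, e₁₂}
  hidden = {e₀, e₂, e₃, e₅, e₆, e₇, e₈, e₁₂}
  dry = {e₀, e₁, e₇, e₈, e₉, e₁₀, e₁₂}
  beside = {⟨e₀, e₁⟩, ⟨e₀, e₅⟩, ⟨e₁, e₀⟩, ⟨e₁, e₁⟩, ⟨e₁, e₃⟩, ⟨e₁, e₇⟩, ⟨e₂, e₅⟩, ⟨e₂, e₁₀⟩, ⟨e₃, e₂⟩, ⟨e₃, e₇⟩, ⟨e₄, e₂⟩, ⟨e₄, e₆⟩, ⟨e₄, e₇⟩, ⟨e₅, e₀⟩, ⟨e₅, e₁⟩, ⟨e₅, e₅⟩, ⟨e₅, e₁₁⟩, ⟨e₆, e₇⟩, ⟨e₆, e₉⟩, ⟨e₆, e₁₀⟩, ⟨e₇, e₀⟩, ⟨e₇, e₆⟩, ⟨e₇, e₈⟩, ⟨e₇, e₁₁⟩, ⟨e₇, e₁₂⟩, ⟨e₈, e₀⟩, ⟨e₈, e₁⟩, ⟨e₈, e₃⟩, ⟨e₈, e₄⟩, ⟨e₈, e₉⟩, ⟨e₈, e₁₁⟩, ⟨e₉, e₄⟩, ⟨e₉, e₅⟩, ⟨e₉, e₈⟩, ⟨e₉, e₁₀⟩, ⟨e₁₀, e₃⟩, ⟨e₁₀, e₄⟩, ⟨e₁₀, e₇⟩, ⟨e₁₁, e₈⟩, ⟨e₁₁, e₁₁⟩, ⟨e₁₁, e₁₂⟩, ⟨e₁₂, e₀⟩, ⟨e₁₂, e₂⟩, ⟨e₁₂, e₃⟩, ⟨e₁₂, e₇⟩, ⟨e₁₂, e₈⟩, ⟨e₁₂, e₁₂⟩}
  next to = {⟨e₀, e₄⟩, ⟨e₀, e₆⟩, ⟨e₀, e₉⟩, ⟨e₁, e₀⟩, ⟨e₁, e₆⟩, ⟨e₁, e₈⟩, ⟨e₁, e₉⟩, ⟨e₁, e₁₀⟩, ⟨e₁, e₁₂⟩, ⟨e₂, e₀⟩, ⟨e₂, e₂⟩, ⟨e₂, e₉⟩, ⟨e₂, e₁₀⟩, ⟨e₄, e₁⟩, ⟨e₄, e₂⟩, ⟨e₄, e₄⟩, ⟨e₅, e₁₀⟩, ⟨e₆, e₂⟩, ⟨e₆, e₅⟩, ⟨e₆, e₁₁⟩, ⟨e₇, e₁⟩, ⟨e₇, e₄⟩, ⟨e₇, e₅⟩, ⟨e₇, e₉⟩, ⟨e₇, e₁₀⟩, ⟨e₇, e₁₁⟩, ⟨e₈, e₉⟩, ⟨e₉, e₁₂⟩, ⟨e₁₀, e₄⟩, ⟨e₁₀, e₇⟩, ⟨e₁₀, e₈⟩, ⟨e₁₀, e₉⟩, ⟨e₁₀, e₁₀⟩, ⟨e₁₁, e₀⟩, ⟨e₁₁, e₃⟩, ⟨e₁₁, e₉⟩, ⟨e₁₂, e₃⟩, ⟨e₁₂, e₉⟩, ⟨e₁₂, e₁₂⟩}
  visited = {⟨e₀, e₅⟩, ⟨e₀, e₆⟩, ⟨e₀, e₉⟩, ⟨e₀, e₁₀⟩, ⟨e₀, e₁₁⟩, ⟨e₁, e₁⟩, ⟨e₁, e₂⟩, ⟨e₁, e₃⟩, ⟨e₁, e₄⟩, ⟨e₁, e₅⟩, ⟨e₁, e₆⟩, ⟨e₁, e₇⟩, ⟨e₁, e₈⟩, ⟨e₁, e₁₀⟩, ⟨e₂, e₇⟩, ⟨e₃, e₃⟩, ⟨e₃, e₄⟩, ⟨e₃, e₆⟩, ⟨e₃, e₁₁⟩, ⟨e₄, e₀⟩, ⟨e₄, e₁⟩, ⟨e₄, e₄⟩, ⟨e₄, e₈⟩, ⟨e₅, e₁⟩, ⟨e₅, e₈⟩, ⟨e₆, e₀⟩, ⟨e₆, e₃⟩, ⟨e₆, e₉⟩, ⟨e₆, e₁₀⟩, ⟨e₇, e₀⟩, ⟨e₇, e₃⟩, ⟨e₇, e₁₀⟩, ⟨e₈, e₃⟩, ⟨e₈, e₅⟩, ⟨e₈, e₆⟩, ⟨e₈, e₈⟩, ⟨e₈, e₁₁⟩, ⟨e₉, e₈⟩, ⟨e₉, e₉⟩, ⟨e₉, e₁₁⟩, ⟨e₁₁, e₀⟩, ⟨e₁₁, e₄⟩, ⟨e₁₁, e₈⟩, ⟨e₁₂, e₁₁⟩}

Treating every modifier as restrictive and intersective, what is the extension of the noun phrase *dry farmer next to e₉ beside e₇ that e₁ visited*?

⟦next to e₉⟧ = {x : ⟨x, e₉⟩ ∈ ⟦next to⟧} = {e₀, e₁, e₂, e₇, e₈, e₁₀, e₁₁, e₁₂}
⟦beside e₇⟧ = {x : ⟨x, e₇⟩ ∈ ⟦beside⟧} = {e₁, e₃, e₄, e₆, e₁₀, e₁₂}
⟦that e₁ visited⟧ = {x : ⟨e₁, x⟩ ∈ ⟦visited⟧} = {e₁, e₂, e₃, e₄, e₅, e₆, e₇, e₈, e₁₀}
⟦farmer⟧ = {e₁, e₂, e₄, e₅, e₆, e₈, e₁₀, e₁₁, e₁₂}
… ∩ ⟦next to e₉⟧ = {e₁, e₂, e₄, e₅, e₆, e₈, e₁₀, e₁₁, e₁₂} ∩ {e₀, e₁, e₂, e₇, e₈, e₁₀, e₁₁, e₁₂} = {e₁, e₂, e₈, e₁₀, e₁₁, e₁₂}
… ∩ ⟦beside e₇⟧ = {e₁, e₂, e₈, e₁₀, e₁₁, e₁₂} ∩ {e₁, e₃, e₄, e₆, e₁₀, e₁₂} = {e₁, e₁₀, e₁₂}
… ∩ ⟦that e₁ visited⟧ = {e₁, e₁₀, e₁₂} ∩ {e₁, e₂, e₃, e₄, e₅, e₆, e₇, e₈, e₁₀} = {e₁, e₁₀}
… ∩ ⟦dry⟧ = {e₁, e₁₀} ∩ {e₀, e₁, e₇, e₈, e₉, e₁₀, e₁₂} = {e₁, e₁₀}
So ⟦dry farmer next to e₉ beside e₇ that e₁ visited⟧ = {e₁, e₁₀}.

{e₁, e₁₀}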